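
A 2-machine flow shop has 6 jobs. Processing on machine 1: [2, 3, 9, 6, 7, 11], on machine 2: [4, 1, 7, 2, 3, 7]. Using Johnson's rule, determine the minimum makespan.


Apply Johnson's rule:
  Group 1 (a <= b): [(1, 2, 4)]
  Group 2 (a > b): [(3, 9, 7), (6, 11, 7), (5, 7, 3), (4, 6, 2), (2, 3, 1)]
Optimal job order: [1, 3, 6, 5, 4, 2]
Schedule:
  Job 1: M1 done at 2, M2 done at 6
  Job 3: M1 done at 11, M2 done at 18
  Job 6: M1 done at 22, M2 done at 29
  Job 5: M1 done at 29, M2 done at 32
  Job 4: M1 done at 35, M2 done at 37
  Job 2: M1 done at 38, M2 done at 39
Makespan = 39

39


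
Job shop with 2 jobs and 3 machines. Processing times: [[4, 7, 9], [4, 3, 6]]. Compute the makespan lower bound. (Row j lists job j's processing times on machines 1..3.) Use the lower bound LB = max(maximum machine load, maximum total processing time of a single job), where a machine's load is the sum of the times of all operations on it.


Machine loads:
  Machine 1: 4 + 4 = 8
  Machine 2: 7 + 3 = 10
  Machine 3: 9 + 6 = 15
Max machine load = 15
Job totals:
  Job 1: 20
  Job 2: 13
Max job total = 20
Lower bound = max(15, 20) = 20

20


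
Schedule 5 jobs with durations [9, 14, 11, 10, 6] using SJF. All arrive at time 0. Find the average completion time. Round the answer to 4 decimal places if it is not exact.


SJF order (ascending): [6, 9, 10, 11, 14]
Completion times:
  Job 1: burst=6, C=6
  Job 2: burst=9, C=15
  Job 3: burst=10, C=25
  Job 4: burst=11, C=36
  Job 5: burst=14, C=50
Average completion = 132/5 = 26.4

26.4


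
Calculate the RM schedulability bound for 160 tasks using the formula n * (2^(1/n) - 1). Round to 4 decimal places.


Compute 2^(1/160) = 1.0043415673
Subtract 1: 1.0043415673 - 1 = 0.0043415673
Multiply by n: 160 * 0.0043415673 = 0.6946507680
Round to 4 dp: 0.6947

0.6947


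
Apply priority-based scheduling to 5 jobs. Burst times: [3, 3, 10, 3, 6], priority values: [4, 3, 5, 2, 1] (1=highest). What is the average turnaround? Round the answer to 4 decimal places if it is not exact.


Sort by priority (ascending = highest first):
Order: [(1, 6), (2, 3), (3, 3), (4, 3), (5, 10)]
Completion times:
  Priority 1, burst=6, C=6
  Priority 2, burst=3, C=9
  Priority 3, burst=3, C=12
  Priority 4, burst=3, C=15
  Priority 5, burst=10, C=25
Average turnaround = 67/5 = 13.4

13.4


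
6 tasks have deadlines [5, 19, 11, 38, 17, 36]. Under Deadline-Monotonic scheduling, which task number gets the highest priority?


Sort tasks by relative deadline (ascending):
  Task 1: deadline = 5
  Task 3: deadline = 11
  Task 5: deadline = 17
  Task 2: deadline = 19
  Task 6: deadline = 36
  Task 4: deadline = 38
Priority order (highest first): [1, 3, 5, 2, 6, 4]
Highest priority task = 1

1


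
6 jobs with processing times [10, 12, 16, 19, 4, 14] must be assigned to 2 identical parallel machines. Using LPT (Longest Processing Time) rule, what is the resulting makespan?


Sort jobs in decreasing order (LPT): [19, 16, 14, 12, 10, 4]
Assign each job to the least loaded machine:
  Machine 1: jobs [19, 12, 4], load = 35
  Machine 2: jobs [16, 14, 10], load = 40
Makespan = max load = 40

40


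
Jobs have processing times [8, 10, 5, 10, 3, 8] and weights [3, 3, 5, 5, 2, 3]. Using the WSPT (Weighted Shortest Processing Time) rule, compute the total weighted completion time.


Compute p/w ratios and sort ascending (WSPT): [(5, 5), (3, 2), (10, 5), (8, 3), (8, 3), (10, 3)]
Compute weighted completion times:
  Job (p=5,w=5): C=5, w*C=5*5=25
  Job (p=3,w=2): C=8, w*C=2*8=16
  Job (p=10,w=5): C=18, w*C=5*18=90
  Job (p=8,w=3): C=26, w*C=3*26=78
  Job (p=8,w=3): C=34, w*C=3*34=102
  Job (p=10,w=3): C=44, w*C=3*44=132
Total weighted completion time = 443

443


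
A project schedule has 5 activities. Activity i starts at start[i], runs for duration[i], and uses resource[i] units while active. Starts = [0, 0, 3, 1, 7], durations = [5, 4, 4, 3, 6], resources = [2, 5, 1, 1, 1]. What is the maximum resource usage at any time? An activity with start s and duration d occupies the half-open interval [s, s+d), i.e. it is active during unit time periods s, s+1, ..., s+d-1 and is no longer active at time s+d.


Each activity i is active on [start_i, start_i + duration_i).
Compute total resource usage per time slot:
  t=0: active resources = [2, 5], total = 7
  t=1: active resources = [2, 5, 1], total = 8
  t=2: active resources = [2, 5, 1], total = 8
  t=3: active resources = [2, 5, 1, 1], total = 9
  t=4: active resources = [2, 1], total = 3
  t=5: active resources = [1], total = 1
  t=6: active resources = [1], total = 1
  t=7: active resources = [1], total = 1
  t=8: active resources = [1], total = 1
  t=9: active resources = [1], total = 1
  t=10: active resources = [1], total = 1
  t=11: active resources = [1], total = 1
  t=12: active resources = [1], total = 1
Peak resource demand = 9

9


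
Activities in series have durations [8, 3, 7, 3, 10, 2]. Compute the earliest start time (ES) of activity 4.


Activity 4 starts after activities 1 through 3 complete.
Predecessor durations: [8, 3, 7]
ES = 8 + 3 + 7 = 18

18


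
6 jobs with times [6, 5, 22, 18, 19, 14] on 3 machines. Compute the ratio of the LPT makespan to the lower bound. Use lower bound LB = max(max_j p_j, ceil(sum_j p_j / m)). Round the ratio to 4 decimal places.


LPT order: [22, 19, 18, 14, 6, 5]
Machine loads after assignment: [27, 25, 32]
LPT makespan = 32
Lower bound = max(max_job, ceil(total/3)) = max(22, 28) = 28
Ratio = 32 / 28 = 1.1429

1.1429


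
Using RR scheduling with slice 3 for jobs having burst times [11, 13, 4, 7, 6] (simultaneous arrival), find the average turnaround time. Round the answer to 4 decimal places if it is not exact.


Time quantum = 3
Execution trace:
  J1 runs 3 units, time = 3
  J2 runs 3 units, time = 6
  J3 runs 3 units, time = 9
  J4 runs 3 units, time = 12
  J5 runs 3 units, time = 15
  J1 runs 3 units, time = 18
  J2 runs 3 units, time = 21
  J3 runs 1 units, time = 22
  J4 runs 3 units, time = 25
  J5 runs 3 units, time = 28
  J1 runs 3 units, time = 31
  J2 runs 3 units, time = 34
  J4 runs 1 units, time = 35
  J1 runs 2 units, time = 37
  J2 runs 3 units, time = 40
  J2 runs 1 units, time = 41
Finish times: [37, 41, 22, 35, 28]
Average turnaround = 163/5 = 32.6

32.6


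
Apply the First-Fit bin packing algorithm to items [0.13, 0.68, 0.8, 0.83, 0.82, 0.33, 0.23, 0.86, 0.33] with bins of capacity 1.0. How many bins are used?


Place items sequentially using First-Fit:
  Item 0.13 -> new Bin 1
  Item 0.68 -> Bin 1 (now 0.81)
  Item 0.8 -> new Bin 2
  Item 0.83 -> new Bin 3
  Item 0.82 -> new Bin 4
  Item 0.33 -> new Bin 5
  Item 0.23 -> Bin 5 (now 0.56)
  Item 0.86 -> new Bin 6
  Item 0.33 -> Bin 5 (now 0.89)
Total bins used = 6

6


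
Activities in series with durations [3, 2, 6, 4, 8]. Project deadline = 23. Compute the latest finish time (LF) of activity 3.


LF(activity 3) = deadline - sum of successor durations
Successors: activities 4 through 5 with durations [4, 8]
Sum of successor durations = 12
LF = 23 - 12 = 11

11


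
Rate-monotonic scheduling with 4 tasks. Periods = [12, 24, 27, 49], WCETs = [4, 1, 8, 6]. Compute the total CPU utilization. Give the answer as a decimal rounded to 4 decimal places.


Compute individual utilizations (exact fractions):
  Task 1: C/T = 4/12 = 1/3 (approx. 0.3333)
  Task 2: C/T = 1/24 (approx. 0.0417)
  Task 3: C/T = 8/27 (approx. 0.2963)
  Task 4: C/T = 6/49 (approx. 0.1224)
Total utilization U = 1/3 + 1/24 + 8/27 + 6/49 = 8401/10584
Rounded to 4 decimal places: U = 0.7937
RM (Liu & Layland) bound for 4 tasks = 0.756828; compare with U = 8401/10584 (approx. 0.793745)
bound < U <= 1, so the RM sufficient condition is not met (inconclusive; an exact test such as response-time analysis is needed).

0.7937


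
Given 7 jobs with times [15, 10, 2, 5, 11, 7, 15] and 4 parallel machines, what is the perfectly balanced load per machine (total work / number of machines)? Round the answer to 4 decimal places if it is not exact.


Total processing time = 15 + 10 + 2 + 5 + 11 + 7 + 15 = 65
Number of machines = 4
Ideal balanced load = 65 / 4 = 16.25

16.25


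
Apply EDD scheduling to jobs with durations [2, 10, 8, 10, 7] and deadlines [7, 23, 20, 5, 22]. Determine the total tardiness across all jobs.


Sort by due date (EDD order): [(10, 5), (2, 7), (8, 20), (7, 22), (10, 23)]
Compute completion times and tardiness:
  Job 1: p=10, d=5, C=10, tardiness=max(0,10-5)=5
  Job 2: p=2, d=7, C=12, tardiness=max(0,12-7)=5
  Job 3: p=8, d=20, C=20, tardiness=max(0,20-20)=0
  Job 4: p=7, d=22, C=27, tardiness=max(0,27-22)=5
  Job 5: p=10, d=23, C=37, tardiness=max(0,37-23)=14
Total tardiness = 29

29


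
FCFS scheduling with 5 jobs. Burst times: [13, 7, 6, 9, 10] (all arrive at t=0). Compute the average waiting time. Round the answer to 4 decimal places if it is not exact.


FCFS order (as given): [13, 7, 6, 9, 10]
Waiting times:
  Job 1: wait = 0
  Job 2: wait = 13
  Job 3: wait = 20
  Job 4: wait = 26
  Job 5: wait = 35
Sum of waiting times = 94
Average waiting time = 94/5 = 18.8

18.8


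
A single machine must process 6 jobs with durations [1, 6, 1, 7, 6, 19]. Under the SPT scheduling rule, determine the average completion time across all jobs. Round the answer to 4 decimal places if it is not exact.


Sort jobs by processing time (SPT order): [1, 1, 6, 6, 7, 19]
Compute completion times sequentially:
  Job 1: processing = 1, completes at 1
  Job 2: processing = 1, completes at 2
  Job 3: processing = 6, completes at 8
  Job 4: processing = 6, completes at 14
  Job 5: processing = 7, completes at 21
  Job 6: processing = 19, completes at 40
Sum of completion times = 86
Average completion time = 86/6 = 14.3333

14.3333


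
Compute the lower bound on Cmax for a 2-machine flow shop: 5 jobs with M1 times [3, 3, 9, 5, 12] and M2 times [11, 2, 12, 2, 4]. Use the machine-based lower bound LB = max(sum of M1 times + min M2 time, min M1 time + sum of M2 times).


LB1 = sum(M1 times) + min(M2 times) = 32 + 2 = 34
LB2 = min(M1 times) + sum(M2 times) = 3 + 31 = 34
Lower bound = max(LB1, LB2) = max(34, 34) = 34

34


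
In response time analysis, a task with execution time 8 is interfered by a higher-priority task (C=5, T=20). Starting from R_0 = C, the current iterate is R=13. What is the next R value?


R_next = C + ceil(R_prev / T_hp) * C_hp
ceil(13 / 20) = ceil(0.65) = 1
Interference = 1 * 5 = 5
R_next = 8 + 5 = 13
R_next = R_prev, so the iteration has converged (response time = 13).

13


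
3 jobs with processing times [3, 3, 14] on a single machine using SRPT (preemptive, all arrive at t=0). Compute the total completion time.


Since all jobs arrive at t=0, SRPT equals SPT ordering.
SPT order: [3, 3, 14]
Completion times:
  Job 1: p=3, C=3
  Job 2: p=3, C=6
  Job 3: p=14, C=20
Total completion time = 3 + 6 + 20 = 29

29


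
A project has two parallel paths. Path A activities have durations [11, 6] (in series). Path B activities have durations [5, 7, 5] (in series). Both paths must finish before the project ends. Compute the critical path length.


Path A total = 11 + 6 = 17
Path B total = 5 + 7 + 5 = 17
Critical path = longest path = max(17, 17) = 17

17


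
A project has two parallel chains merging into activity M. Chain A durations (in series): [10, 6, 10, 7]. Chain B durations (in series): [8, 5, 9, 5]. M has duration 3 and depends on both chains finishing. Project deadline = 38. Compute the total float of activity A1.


Forward pass: ES(A1) = sum of predecessors on chain A = 0
EF = ES + duration = 0 + 10 = 10
Backward pass: LF(M) = deadline = 38; LS(M) = 38 - 3 = 35
LF(A1) = LS(M) - sum(successors on chain A) = 35 - 23 = 12
LS = LF - duration = 12 - 10 = 2
Total float = LS - ES = 2 - 0 = 2

2


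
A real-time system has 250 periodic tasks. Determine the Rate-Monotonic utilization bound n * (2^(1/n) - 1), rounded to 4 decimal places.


Compute 2^(1/250) = 1.0027764359
Subtract 1: 1.0027764359 - 1 = 0.0027764359
Multiply by n: 250 * 0.0027764359 = 0.6941089750
Round to 4 dp: 0.6941

0.6941


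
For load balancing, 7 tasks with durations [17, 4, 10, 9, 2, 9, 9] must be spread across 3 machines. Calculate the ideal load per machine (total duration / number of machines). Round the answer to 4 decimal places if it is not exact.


Total processing time = 17 + 4 + 10 + 9 + 2 + 9 + 9 = 60
Number of machines = 3
Ideal balanced load = 60 / 3 = 20.0

20.0


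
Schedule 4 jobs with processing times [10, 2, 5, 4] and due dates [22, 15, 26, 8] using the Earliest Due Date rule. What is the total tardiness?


Sort by due date (EDD order): [(4, 8), (2, 15), (10, 22), (5, 26)]
Compute completion times and tardiness:
  Job 1: p=4, d=8, C=4, tardiness=max(0,4-8)=0
  Job 2: p=2, d=15, C=6, tardiness=max(0,6-15)=0
  Job 3: p=10, d=22, C=16, tardiness=max(0,16-22)=0
  Job 4: p=5, d=26, C=21, tardiness=max(0,21-26)=0
Total tardiness = 0

0


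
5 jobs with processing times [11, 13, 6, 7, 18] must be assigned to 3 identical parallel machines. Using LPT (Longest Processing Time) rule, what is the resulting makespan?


Sort jobs in decreasing order (LPT): [18, 13, 11, 7, 6]
Assign each job to the least loaded machine:
  Machine 1: jobs [18], load = 18
  Machine 2: jobs [13, 6], load = 19
  Machine 3: jobs [11, 7], load = 18
Makespan = max load = 19

19


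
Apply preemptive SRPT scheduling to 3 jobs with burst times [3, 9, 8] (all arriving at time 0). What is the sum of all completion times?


Since all jobs arrive at t=0, SRPT equals SPT ordering.
SPT order: [3, 8, 9]
Completion times:
  Job 1: p=3, C=3
  Job 2: p=8, C=11
  Job 3: p=9, C=20
Total completion time = 3 + 11 + 20 = 34

34


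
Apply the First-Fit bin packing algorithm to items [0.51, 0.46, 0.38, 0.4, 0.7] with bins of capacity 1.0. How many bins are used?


Place items sequentially using First-Fit:
  Item 0.51 -> new Bin 1
  Item 0.46 -> Bin 1 (now 0.97)
  Item 0.38 -> new Bin 2
  Item 0.4 -> Bin 2 (now 0.78)
  Item 0.7 -> new Bin 3
Total bins used = 3

3


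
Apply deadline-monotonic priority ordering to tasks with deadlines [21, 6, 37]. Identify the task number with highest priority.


Sort tasks by relative deadline (ascending):
  Task 2: deadline = 6
  Task 1: deadline = 21
  Task 3: deadline = 37
Priority order (highest first): [2, 1, 3]
Highest priority task = 2

2


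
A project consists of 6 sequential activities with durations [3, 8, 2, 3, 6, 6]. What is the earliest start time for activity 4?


Activity 4 starts after activities 1 through 3 complete.
Predecessor durations: [3, 8, 2]
ES = 3 + 8 + 2 = 13

13


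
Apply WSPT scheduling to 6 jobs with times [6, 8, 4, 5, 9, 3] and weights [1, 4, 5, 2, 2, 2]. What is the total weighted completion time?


Compute p/w ratios and sort ascending (WSPT): [(4, 5), (3, 2), (8, 4), (5, 2), (9, 2), (6, 1)]
Compute weighted completion times:
  Job (p=4,w=5): C=4, w*C=5*4=20
  Job (p=3,w=2): C=7, w*C=2*7=14
  Job (p=8,w=4): C=15, w*C=4*15=60
  Job (p=5,w=2): C=20, w*C=2*20=40
  Job (p=9,w=2): C=29, w*C=2*29=58
  Job (p=6,w=1): C=35, w*C=1*35=35
Total weighted completion time = 227

227


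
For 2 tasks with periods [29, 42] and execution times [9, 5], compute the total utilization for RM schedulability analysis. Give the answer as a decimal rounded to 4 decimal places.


Compute individual utilizations (exact fractions):
  Task 1: C/T = 9/29 (approx. 0.3103)
  Task 2: C/T = 5/42 (approx. 0.119)
Total utilization U = 9/29 + 5/42 = 523/1218
Rounded to 4 decimal places: U = 0.4294
RM (Liu & Layland) bound for 2 tasks = 0.828427; compare with U = 523/1218 (approx. 0.429392)
U <= bound, so schedulable by RM sufficient condition.

0.4294


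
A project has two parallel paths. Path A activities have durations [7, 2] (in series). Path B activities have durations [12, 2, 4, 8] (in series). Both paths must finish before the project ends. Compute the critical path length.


Path A total = 7 + 2 = 9
Path B total = 12 + 2 + 4 + 8 = 26
Critical path = longest path = max(9, 26) = 26

26


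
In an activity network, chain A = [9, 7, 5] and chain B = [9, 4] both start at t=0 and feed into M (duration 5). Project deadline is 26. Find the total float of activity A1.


Forward pass: ES(A1) = sum of predecessors on chain A = 0
EF = ES + duration = 0 + 9 = 9
Backward pass: LF(M) = deadline = 26; LS(M) = 26 - 5 = 21
LF(A1) = LS(M) - sum(successors on chain A) = 21 - 12 = 9
LS = LF - duration = 9 - 9 = 0
Total float = LS - ES = 0 - 0 = 0

0


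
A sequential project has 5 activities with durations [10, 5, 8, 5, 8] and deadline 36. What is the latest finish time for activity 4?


LF(activity 4) = deadline - sum of successor durations
Successors: activities 5 through 5 with durations [8]
Sum of successor durations = 8
LF = 36 - 8 = 28

28


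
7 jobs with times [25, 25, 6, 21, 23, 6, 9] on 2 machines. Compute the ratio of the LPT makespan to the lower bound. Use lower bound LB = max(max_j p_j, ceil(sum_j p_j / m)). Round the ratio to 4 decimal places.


LPT order: [25, 25, 23, 21, 9, 6, 6]
Machine loads after assignment: [60, 55]
LPT makespan = 60
Lower bound = max(max_job, ceil(total/2)) = max(25, 58) = 58
Ratio = 60 / 58 = 1.0345

1.0345


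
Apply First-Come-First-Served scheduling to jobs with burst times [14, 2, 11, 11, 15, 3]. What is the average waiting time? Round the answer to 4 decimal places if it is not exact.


FCFS order (as given): [14, 2, 11, 11, 15, 3]
Waiting times:
  Job 1: wait = 0
  Job 2: wait = 14
  Job 3: wait = 16
  Job 4: wait = 27
  Job 5: wait = 38
  Job 6: wait = 53
Sum of waiting times = 148
Average waiting time = 148/6 = 24.6667

24.6667


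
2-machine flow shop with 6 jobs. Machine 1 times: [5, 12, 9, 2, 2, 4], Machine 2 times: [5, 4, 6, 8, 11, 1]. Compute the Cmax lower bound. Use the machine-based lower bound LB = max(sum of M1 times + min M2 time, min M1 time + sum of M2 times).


LB1 = sum(M1 times) + min(M2 times) = 34 + 1 = 35
LB2 = min(M1 times) + sum(M2 times) = 2 + 35 = 37
Lower bound = max(LB1, LB2) = max(35, 37) = 37

37


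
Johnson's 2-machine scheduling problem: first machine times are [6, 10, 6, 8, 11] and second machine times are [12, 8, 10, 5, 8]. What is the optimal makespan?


Apply Johnson's rule:
  Group 1 (a <= b): [(1, 6, 12), (3, 6, 10)]
  Group 2 (a > b): [(2, 10, 8), (5, 11, 8), (4, 8, 5)]
Optimal job order: [1, 3, 2, 5, 4]
Schedule:
  Job 1: M1 done at 6, M2 done at 18
  Job 3: M1 done at 12, M2 done at 28
  Job 2: M1 done at 22, M2 done at 36
  Job 5: M1 done at 33, M2 done at 44
  Job 4: M1 done at 41, M2 done at 49
Makespan = 49

49


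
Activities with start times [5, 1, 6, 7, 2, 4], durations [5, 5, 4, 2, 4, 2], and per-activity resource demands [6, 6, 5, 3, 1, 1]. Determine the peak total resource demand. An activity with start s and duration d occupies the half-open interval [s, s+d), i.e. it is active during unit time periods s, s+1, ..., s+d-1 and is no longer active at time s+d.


Each activity i is active on [start_i, start_i + duration_i).
Compute total resource usage per time slot:
  t=0: active resources = [], total = 0
  t=1: active resources = [6], total = 6
  t=2: active resources = [6, 1], total = 7
  t=3: active resources = [6, 1], total = 7
  t=4: active resources = [6, 1, 1], total = 8
  t=5: active resources = [6, 6, 1, 1], total = 14
  t=6: active resources = [6, 5], total = 11
  t=7: active resources = [6, 5, 3], total = 14
  t=8: active resources = [6, 5, 3], total = 14
  t=9: active resources = [6, 5], total = 11
Peak resource demand = 14

14


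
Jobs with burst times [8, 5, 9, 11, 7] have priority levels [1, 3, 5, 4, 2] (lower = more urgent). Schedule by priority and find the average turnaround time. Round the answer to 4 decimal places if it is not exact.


Sort by priority (ascending = highest first):
Order: [(1, 8), (2, 7), (3, 5), (4, 11), (5, 9)]
Completion times:
  Priority 1, burst=8, C=8
  Priority 2, burst=7, C=15
  Priority 3, burst=5, C=20
  Priority 4, burst=11, C=31
  Priority 5, burst=9, C=40
Average turnaround = 114/5 = 22.8

22.8


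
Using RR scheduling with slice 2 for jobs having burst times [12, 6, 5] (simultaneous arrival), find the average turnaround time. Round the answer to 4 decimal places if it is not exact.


Time quantum = 2
Execution trace:
  J1 runs 2 units, time = 2
  J2 runs 2 units, time = 4
  J3 runs 2 units, time = 6
  J1 runs 2 units, time = 8
  J2 runs 2 units, time = 10
  J3 runs 2 units, time = 12
  J1 runs 2 units, time = 14
  J2 runs 2 units, time = 16
  J3 runs 1 units, time = 17
  J1 runs 2 units, time = 19
  J1 runs 2 units, time = 21
  J1 runs 2 units, time = 23
Finish times: [23, 16, 17]
Average turnaround = 56/3 = 18.6667

18.6667


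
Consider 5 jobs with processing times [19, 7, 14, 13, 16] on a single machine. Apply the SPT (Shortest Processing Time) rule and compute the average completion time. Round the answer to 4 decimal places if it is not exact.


Sort jobs by processing time (SPT order): [7, 13, 14, 16, 19]
Compute completion times sequentially:
  Job 1: processing = 7, completes at 7
  Job 2: processing = 13, completes at 20
  Job 3: processing = 14, completes at 34
  Job 4: processing = 16, completes at 50
  Job 5: processing = 19, completes at 69
Sum of completion times = 180
Average completion time = 180/5 = 36.0

36.0


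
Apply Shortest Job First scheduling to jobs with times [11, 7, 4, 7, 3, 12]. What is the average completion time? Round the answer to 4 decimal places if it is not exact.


SJF order (ascending): [3, 4, 7, 7, 11, 12]
Completion times:
  Job 1: burst=3, C=3
  Job 2: burst=4, C=7
  Job 3: burst=7, C=14
  Job 4: burst=7, C=21
  Job 5: burst=11, C=32
  Job 6: burst=12, C=44
Average completion = 121/6 = 20.1667

20.1667


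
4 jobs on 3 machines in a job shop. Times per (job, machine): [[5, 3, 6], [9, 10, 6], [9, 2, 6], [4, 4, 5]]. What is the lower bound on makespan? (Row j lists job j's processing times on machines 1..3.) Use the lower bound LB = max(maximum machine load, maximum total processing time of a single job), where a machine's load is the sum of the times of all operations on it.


Machine loads:
  Machine 1: 5 + 9 + 9 + 4 = 27
  Machine 2: 3 + 10 + 2 + 4 = 19
  Machine 3: 6 + 6 + 6 + 5 = 23
Max machine load = 27
Job totals:
  Job 1: 14
  Job 2: 25
  Job 3: 17
  Job 4: 13
Max job total = 25
Lower bound = max(27, 25) = 27

27


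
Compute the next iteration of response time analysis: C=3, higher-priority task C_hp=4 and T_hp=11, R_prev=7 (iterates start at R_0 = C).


R_next = C + ceil(R_prev / T_hp) * C_hp
ceil(7 / 11) = ceil(0.6364) = 1
Interference = 1 * 4 = 4
R_next = 3 + 4 = 7
R_next = R_prev, so the iteration has converged (response time = 7).

7


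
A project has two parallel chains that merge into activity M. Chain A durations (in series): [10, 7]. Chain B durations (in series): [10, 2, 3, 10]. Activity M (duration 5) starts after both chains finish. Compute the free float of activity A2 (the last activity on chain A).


ES(A2) = sum of predecessors on chain A = 10
EF(A2) = ES + duration = 10 + 7 = 17
Successor of A2 is M. ES(M) = max(sum(A), sum(B)) = max(17, 25) = 25
Free float = ES(successor) - EF(current) = 25 - 17 = 8

8


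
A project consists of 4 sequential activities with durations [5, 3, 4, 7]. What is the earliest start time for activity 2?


Activity 2 starts after activities 1 through 1 complete.
Predecessor durations: [5]
ES = 5 = 5

5


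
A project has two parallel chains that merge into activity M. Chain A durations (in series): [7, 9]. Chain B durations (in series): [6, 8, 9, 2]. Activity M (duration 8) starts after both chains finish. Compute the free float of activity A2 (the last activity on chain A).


ES(A2) = sum of predecessors on chain A = 7
EF(A2) = ES + duration = 7 + 9 = 16
Successor of A2 is M. ES(M) = max(sum(A), sum(B)) = max(16, 25) = 25
Free float = ES(successor) - EF(current) = 25 - 16 = 9

9


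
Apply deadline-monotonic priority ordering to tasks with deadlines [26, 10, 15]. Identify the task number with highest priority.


Sort tasks by relative deadline (ascending):
  Task 2: deadline = 10
  Task 3: deadline = 15
  Task 1: deadline = 26
Priority order (highest first): [2, 3, 1]
Highest priority task = 2

2


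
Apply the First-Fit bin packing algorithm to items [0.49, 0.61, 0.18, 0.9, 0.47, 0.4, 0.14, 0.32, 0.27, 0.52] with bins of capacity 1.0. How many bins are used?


Place items sequentially using First-Fit:
  Item 0.49 -> new Bin 1
  Item 0.61 -> new Bin 2
  Item 0.18 -> Bin 1 (now 0.67)
  Item 0.9 -> new Bin 3
  Item 0.47 -> new Bin 4
  Item 0.4 -> Bin 4 (now 0.87)
  Item 0.14 -> Bin 1 (now 0.81)
  Item 0.32 -> Bin 2 (now 0.93)
  Item 0.27 -> new Bin 5
  Item 0.52 -> Bin 5 (now 0.79)
Total bins used = 5

5


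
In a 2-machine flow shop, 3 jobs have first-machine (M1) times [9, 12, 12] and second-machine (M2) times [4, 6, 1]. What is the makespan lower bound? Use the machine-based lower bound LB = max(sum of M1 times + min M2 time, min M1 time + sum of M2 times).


LB1 = sum(M1 times) + min(M2 times) = 33 + 1 = 34
LB2 = min(M1 times) + sum(M2 times) = 9 + 11 = 20
Lower bound = max(LB1, LB2) = max(34, 20) = 34

34


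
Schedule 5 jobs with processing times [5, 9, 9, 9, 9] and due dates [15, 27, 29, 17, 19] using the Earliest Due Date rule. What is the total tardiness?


Sort by due date (EDD order): [(5, 15), (9, 17), (9, 19), (9, 27), (9, 29)]
Compute completion times and tardiness:
  Job 1: p=5, d=15, C=5, tardiness=max(0,5-15)=0
  Job 2: p=9, d=17, C=14, tardiness=max(0,14-17)=0
  Job 3: p=9, d=19, C=23, tardiness=max(0,23-19)=4
  Job 4: p=9, d=27, C=32, tardiness=max(0,32-27)=5
  Job 5: p=9, d=29, C=41, tardiness=max(0,41-29)=12
Total tardiness = 21

21


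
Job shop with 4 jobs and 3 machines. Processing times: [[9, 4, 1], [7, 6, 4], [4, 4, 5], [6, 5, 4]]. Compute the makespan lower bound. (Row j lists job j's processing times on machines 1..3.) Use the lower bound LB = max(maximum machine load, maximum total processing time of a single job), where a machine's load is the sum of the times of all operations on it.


Machine loads:
  Machine 1: 9 + 7 + 4 + 6 = 26
  Machine 2: 4 + 6 + 4 + 5 = 19
  Machine 3: 1 + 4 + 5 + 4 = 14
Max machine load = 26
Job totals:
  Job 1: 14
  Job 2: 17
  Job 3: 13
  Job 4: 15
Max job total = 17
Lower bound = max(26, 17) = 26

26


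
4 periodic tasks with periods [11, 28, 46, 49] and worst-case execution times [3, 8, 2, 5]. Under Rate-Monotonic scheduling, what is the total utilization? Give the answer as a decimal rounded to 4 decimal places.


Compute individual utilizations (exact fractions):
  Task 1: C/T = 3/11 (approx. 0.2727)
  Task 2: C/T = 8/28 = 2/7 (approx. 0.2857)
  Task 3: C/T = 2/46 = 1/23 (approx. 0.0435)
  Task 4: C/T = 5/49 (approx. 0.102)
Total utilization U = 3/11 + 2/7 + 1/23 + 5/49 = 8727/12397
Rounded to 4 decimal places: U = 0.7040
RM (Liu & Layland) bound for 4 tasks = 0.756828; compare with U = 8727/12397 (approx. 0.703961)
U <= bound, so schedulable by RM sufficient condition.

0.7040


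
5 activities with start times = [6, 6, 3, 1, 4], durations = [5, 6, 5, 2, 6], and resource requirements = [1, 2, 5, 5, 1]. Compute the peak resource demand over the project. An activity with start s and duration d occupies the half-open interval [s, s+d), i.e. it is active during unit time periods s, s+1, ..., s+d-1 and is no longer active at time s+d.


Each activity i is active on [start_i, start_i + duration_i).
Compute total resource usage per time slot:
  t=0: active resources = [], total = 0
  t=1: active resources = [5], total = 5
  t=2: active resources = [5], total = 5
  t=3: active resources = [5], total = 5
  t=4: active resources = [5, 1], total = 6
  t=5: active resources = [5, 1], total = 6
  t=6: active resources = [1, 2, 5, 1], total = 9
  t=7: active resources = [1, 2, 5, 1], total = 9
  t=8: active resources = [1, 2, 1], total = 4
  t=9: active resources = [1, 2, 1], total = 4
  t=10: active resources = [1, 2], total = 3
  t=11: active resources = [2], total = 2
Peak resource demand = 9

9


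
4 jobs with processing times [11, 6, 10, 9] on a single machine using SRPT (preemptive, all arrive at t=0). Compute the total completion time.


Since all jobs arrive at t=0, SRPT equals SPT ordering.
SPT order: [6, 9, 10, 11]
Completion times:
  Job 1: p=6, C=6
  Job 2: p=9, C=15
  Job 3: p=10, C=25
  Job 4: p=11, C=36
Total completion time = 6 + 15 + 25 + 36 = 82

82


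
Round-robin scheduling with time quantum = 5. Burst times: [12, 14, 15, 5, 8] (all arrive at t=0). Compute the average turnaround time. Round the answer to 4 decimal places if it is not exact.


Time quantum = 5
Execution trace:
  J1 runs 5 units, time = 5
  J2 runs 5 units, time = 10
  J3 runs 5 units, time = 15
  J4 runs 5 units, time = 20
  J5 runs 5 units, time = 25
  J1 runs 5 units, time = 30
  J2 runs 5 units, time = 35
  J3 runs 5 units, time = 40
  J5 runs 3 units, time = 43
  J1 runs 2 units, time = 45
  J2 runs 4 units, time = 49
  J3 runs 5 units, time = 54
Finish times: [45, 49, 54, 20, 43]
Average turnaround = 211/5 = 42.2

42.2


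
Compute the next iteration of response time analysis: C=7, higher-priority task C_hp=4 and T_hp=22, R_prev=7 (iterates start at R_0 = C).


R_next = C + ceil(R_prev / T_hp) * C_hp
ceil(7 / 22) = ceil(0.3182) = 1
Interference = 1 * 4 = 4
R_next = 7 + 4 = 11

11


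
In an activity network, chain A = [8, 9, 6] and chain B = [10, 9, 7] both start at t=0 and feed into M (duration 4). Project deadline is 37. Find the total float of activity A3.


Forward pass: ES(A3) = sum of predecessors on chain A = 17
EF = ES + duration = 17 + 6 = 23
Backward pass: LF(M) = deadline = 37; LS(M) = 37 - 4 = 33
LF(A3) = LS(M) - sum(successors on chain A) = 33 - 0 = 33
LS = LF - duration = 33 - 6 = 27
Total float = LS - ES = 27 - 17 = 10

10


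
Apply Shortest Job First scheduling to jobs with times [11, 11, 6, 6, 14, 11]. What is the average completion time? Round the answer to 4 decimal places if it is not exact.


SJF order (ascending): [6, 6, 11, 11, 11, 14]
Completion times:
  Job 1: burst=6, C=6
  Job 2: burst=6, C=12
  Job 3: burst=11, C=23
  Job 4: burst=11, C=34
  Job 5: burst=11, C=45
  Job 6: burst=14, C=59
Average completion = 179/6 = 29.8333

29.8333


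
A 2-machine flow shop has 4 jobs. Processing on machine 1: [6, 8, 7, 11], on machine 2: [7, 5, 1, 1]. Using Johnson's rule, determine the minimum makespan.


Apply Johnson's rule:
  Group 1 (a <= b): [(1, 6, 7)]
  Group 2 (a > b): [(2, 8, 5), (3, 7, 1), (4, 11, 1)]
Optimal job order: [1, 2, 3, 4]
Schedule:
  Job 1: M1 done at 6, M2 done at 13
  Job 2: M1 done at 14, M2 done at 19
  Job 3: M1 done at 21, M2 done at 22
  Job 4: M1 done at 32, M2 done at 33
Makespan = 33

33


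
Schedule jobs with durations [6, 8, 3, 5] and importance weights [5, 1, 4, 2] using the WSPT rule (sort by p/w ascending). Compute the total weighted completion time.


Compute p/w ratios and sort ascending (WSPT): [(3, 4), (6, 5), (5, 2), (8, 1)]
Compute weighted completion times:
  Job (p=3,w=4): C=3, w*C=4*3=12
  Job (p=6,w=5): C=9, w*C=5*9=45
  Job (p=5,w=2): C=14, w*C=2*14=28
  Job (p=8,w=1): C=22, w*C=1*22=22
Total weighted completion time = 107

107


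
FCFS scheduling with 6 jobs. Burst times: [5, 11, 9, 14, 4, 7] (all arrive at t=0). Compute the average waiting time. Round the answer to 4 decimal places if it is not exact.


FCFS order (as given): [5, 11, 9, 14, 4, 7]
Waiting times:
  Job 1: wait = 0
  Job 2: wait = 5
  Job 3: wait = 16
  Job 4: wait = 25
  Job 5: wait = 39
  Job 6: wait = 43
Sum of waiting times = 128
Average waiting time = 128/6 = 21.3333

21.3333


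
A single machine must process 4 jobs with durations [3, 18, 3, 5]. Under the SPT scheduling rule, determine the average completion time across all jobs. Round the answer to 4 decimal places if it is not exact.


Sort jobs by processing time (SPT order): [3, 3, 5, 18]
Compute completion times sequentially:
  Job 1: processing = 3, completes at 3
  Job 2: processing = 3, completes at 6
  Job 3: processing = 5, completes at 11
  Job 4: processing = 18, completes at 29
Sum of completion times = 49
Average completion time = 49/4 = 12.25

12.25


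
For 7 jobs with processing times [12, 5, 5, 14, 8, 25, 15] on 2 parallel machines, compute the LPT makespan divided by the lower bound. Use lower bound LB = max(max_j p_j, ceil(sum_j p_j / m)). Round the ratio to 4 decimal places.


LPT order: [25, 15, 14, 12, 8, 5, 5]
Machine loads after assignment: [42, 42]
LPT makespan = 42
Lower bound = max(max_job, ceil(total/2)) = max(25, 42) = 42
Ratio = 42 / 42 = 1.0

1.0


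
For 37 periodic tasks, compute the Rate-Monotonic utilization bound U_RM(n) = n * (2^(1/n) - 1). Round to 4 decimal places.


Compute 2^(1/37) = 1.0189102844
Subtract 1: 1.0189102844 - 1 = 0.0189102844
Multiply by n: 37 * 0.0189102844 = 0.6996805228
Round to 4 dp: 0.6997

0.6997


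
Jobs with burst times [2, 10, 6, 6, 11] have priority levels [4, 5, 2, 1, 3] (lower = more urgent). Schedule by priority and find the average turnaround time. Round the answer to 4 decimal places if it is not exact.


Sort by priority (ascending = highest first):
Order: [(1, 6), (2, 6), (3, 11), (4, 2), (5, 10)]
Completion times:
  Priority 1, burst=6, C=6
  Priority 2, burst=6, C=12
  Priority 3, burst=11, C=23
  Priority 4, burst=2, C=25
  Priority 5, burst=10, C=35
Average turnaround = 101/5 = 20.2

20.2


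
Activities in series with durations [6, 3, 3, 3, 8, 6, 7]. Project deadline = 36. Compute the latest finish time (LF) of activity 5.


LF(activity 5) = deadline - sum of successor durations
Successors: activities 6 through 7 with durations [6, 7]
Sum of successor durations = 13
LF = 36 - 13 = 23

23


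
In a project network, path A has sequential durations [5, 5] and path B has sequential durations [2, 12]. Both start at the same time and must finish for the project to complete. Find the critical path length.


Path A total = 5 + 5 = 10
Path B total = 2 + 12 = 14
Critical path = longest path = max(10, 14) = 14

14


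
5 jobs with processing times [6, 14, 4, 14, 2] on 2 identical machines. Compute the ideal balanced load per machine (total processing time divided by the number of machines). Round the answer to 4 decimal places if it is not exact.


Total processing time = 6 + 14 + 4 + 14 + 2 = 40
Number of machines = 2
Ideal balanced load = 40 / 2 = 20.0

20.0


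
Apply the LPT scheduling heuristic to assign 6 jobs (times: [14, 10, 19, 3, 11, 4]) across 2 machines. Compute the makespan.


Sort jobs in decreasing order (LPT): [19, 14, 11, 10, 4, 3]
Assign each job to the least loaded machine:
  Machine 1: jobs [19, 10, 3], load = 32
  Machine 2: jobs [14, 11, 4], load = 29
Makespan = max load = 32

32


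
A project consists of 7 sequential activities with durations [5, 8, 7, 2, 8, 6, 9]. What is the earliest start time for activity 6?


Activity 6 starts after activities 1 through 5 complete.
Predecessor durations: [5, 8, 7, 2, 8]
ES = 5 + 8 + 7 + 2 + 8 = 30

30


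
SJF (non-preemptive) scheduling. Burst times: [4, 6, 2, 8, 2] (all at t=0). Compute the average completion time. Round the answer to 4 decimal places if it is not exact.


SJF order (ascending): [2, 2, 4, 6, 8]
Completion times:
  Job 1: burst=2, C=2
  Job 2: burst=2, C=4
  Job 3: burst=4, C=8
  Job 4: burst=6, C=14
  Job 5: burst=8, C=22
Average completion = 50/5 = 10.0

10.0


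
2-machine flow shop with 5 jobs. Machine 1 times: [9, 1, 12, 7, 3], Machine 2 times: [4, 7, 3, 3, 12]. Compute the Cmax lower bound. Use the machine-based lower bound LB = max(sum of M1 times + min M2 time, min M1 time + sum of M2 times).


LB1 = sum(M1 times) + min(M2 times) = 32 + 3 = 35
LB2 = min(M1 times) + sum(M2 times) = 1 + 29 = 30
Lower bound = max(LB1, LB2) = max(35, 30) = 35

35


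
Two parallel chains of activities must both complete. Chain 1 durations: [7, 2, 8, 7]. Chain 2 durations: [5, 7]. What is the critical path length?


Path A total = 7 + 2 + 8 + 7 = 24
Path B total = 5 + 7 = 12
Critical path = longest path = max(24, 12) = 24

24


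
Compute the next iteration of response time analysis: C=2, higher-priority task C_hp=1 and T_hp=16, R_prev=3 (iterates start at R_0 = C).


R_next = C + ceil(R_prev / T_hp) * C_hp
ceil(3 / 16) = ceil(0.1875) = 1
Interference = 1 * 1 = 1
R_next = 2 + 1 = 3
R_next = R_prev, so the iteration has converged (response time = 3).

3


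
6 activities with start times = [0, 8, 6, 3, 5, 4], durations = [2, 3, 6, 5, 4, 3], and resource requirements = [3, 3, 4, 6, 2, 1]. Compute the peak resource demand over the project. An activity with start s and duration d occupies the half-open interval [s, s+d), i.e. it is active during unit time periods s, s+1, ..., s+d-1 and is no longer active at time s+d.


Each activity i is active on [start_i, start_i + duration_i).
Compute total resource usage per time slot:
  t=0: active resources = [3], total = 3
  t=1: active resources = [3], total = 3
  t=2: active resources = [], total = 0
  t=3: active resources = [6], total = 6
  t=4: active resources = [6, 1], total = 7
  t=5: active resources = [6, 2, 1], total = 9
  t=6: active resources = [4, 6, 2, 1], total = 13
  t=7: active resources = [4, 6, 2], total = 12
  t=8: active resources = [3, 4, 2], total = 9
  t=9: active resources = [3, 4], total = 7
  t=10: active resources = [3, 4], total = 7
  t=11: active resources = [4], total = 4
Peak resource demand = 13

13


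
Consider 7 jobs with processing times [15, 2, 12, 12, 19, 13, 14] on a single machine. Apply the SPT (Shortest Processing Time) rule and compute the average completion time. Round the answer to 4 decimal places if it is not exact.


Sort jobs by processing time (SPT order): [2, 12, 12, 13, 14, 15, 19]
Compute completion times sequentially:
  Job 1: processing = 2, completes at 2
  Job 2: processing = 12, completes at 14
  Job 3: processing = 12, completes at 26
  Job 4: processing = 13, completes at 39
  Job 5: processing = 14, completes at 53
  Job 6: processing = 15, completes at 68
  Job 7: processing = 19, completes at 87
Sum of completion times = 289
Average completion time = 289/7 = 41.2857

41.2857


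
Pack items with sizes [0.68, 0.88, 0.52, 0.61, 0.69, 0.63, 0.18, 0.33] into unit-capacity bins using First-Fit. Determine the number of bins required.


Place items sequentially using First-Fit:
  Item 0.68 -> new Bin 1
  Item 0.88 -> new Bin 2
  Item 0.52 -> new Bin 3
  Item 0.61 -> new Bin 4
  Item 0.69 -> new Bin 5
  Item 0.63 -> new Bin 6
  Item 0.18 -> Bin 1 (now 0.86)
  Item 0.33 -> Bin 3 (now 0.85)
Total bins used = 6

6


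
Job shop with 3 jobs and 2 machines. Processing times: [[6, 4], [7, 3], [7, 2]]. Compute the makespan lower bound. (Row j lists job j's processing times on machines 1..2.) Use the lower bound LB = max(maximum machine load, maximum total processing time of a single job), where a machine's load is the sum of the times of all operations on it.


Machine loads:
  Machine 1: 6 + 7 + 7 = 20
  Machine 2: 4 + 3 + 2 = 9
Max machine load = 20
Job totals:
  Job 1: 10
  Job 2: 10
  Job 3: 9
Max job total = 10
Lower bound = max(20, 10) = 20

20


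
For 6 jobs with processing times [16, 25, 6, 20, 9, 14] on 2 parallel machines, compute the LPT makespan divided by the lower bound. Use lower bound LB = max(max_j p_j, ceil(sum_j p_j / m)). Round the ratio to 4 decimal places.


LPT order: [25, 20, 16, 14, 9, 6]
Machine loads after assignment: [45, 45]
LPT makespan = 45
Lower bound = max(max_job, ceil(total/2)) = max(25, 45) = 45
Ratio = 45 / 45 = 1.0

1.0


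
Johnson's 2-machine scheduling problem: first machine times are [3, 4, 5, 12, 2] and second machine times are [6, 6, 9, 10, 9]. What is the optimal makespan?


Apply Johnson's rule:
  Group 1 (a <= b): [(5, 2, 9), (1, 3, 6), (2, 4, 6), (3, 5, 9)]
  Group 2 (a > b): [(4, 12, 10)]
Optimal job order: [5, 1, 2, 3, 4]
Schedule:
  Job 5: M1 done at 2, M2 done at 11
  Job 1: M1 done at 5, M2 done at 17
  Job 2: M1 done at 9, M2 done at 23
  Job 3: M1 done at 14, M2 done at 32
  Job 4: M1 done at 26, M2 done at 42
Makespan = 42

42
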